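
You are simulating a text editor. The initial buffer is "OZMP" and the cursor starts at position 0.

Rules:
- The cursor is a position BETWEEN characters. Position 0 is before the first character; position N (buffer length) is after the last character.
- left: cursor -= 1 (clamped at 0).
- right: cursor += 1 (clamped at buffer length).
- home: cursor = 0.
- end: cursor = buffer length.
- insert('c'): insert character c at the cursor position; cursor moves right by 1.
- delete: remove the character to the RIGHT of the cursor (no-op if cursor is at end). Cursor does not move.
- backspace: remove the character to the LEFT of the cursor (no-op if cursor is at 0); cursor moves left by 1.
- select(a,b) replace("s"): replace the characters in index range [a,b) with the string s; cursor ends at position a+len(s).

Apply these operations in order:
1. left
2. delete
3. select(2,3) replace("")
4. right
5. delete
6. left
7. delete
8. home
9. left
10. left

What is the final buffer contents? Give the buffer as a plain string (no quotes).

After op 1 (left): buf='OZMP' cursor=0
After op 2 (delete): buf='ZMP' cursor=0
After op 3 (select(2,3) replace("")): buf='ZM' cursor=2
After op 4 (right): buf='ZM' cursor=2
After op 5 (delete): buf='ZM' cursor=2
After op 6 (left): buf='ZM' cursor=1
After op 7 (delete): buf='Z' cursor=1
After op 8 (home): buf='Z' cursor=0
After op 9 (left): buf='Z' cursor=0
After op 10 (left): buf='Z' cursor=0

Answer: Z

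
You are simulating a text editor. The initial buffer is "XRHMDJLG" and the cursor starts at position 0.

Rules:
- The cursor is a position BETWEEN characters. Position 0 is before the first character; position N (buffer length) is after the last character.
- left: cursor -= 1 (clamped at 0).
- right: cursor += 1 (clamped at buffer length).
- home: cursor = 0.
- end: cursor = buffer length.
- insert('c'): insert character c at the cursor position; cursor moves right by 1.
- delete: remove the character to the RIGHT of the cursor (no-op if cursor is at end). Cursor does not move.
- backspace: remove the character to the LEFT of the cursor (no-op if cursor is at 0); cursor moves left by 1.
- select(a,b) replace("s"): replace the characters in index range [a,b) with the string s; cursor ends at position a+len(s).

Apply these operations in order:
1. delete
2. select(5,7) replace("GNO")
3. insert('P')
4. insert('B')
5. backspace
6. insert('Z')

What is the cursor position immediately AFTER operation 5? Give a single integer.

After op 1 (delete): buf='RHMDJLG' cursor=0
After op 2 (select(5,7) replace("GNO")): buf='RHMDJGNO' cursor=8
After op 3 (insert('P')): buf='RHMDJGNOP' cursor=9
After op 4 (insert('B')): buf='RHMDJGNOPB' cursor=10
After op 5 (backspace): buf='RHMDJGNOP' cursor=9

Answer: 9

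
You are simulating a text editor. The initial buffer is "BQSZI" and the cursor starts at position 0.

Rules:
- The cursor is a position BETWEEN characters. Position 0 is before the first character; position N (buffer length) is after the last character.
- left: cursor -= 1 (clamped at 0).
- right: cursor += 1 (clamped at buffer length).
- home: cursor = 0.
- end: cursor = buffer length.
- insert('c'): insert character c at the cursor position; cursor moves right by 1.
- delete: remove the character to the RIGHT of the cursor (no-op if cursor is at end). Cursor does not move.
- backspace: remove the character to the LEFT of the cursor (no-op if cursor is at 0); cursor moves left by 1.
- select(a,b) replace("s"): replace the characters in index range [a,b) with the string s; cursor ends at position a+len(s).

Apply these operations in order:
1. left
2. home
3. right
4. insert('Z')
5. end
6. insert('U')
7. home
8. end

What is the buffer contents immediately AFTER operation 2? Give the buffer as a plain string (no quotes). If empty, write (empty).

After op 1 (left): buf='BQSZI' cursor=0
After op 2 (home): buf='BQSZI' cursor=0

Answer: BQSZI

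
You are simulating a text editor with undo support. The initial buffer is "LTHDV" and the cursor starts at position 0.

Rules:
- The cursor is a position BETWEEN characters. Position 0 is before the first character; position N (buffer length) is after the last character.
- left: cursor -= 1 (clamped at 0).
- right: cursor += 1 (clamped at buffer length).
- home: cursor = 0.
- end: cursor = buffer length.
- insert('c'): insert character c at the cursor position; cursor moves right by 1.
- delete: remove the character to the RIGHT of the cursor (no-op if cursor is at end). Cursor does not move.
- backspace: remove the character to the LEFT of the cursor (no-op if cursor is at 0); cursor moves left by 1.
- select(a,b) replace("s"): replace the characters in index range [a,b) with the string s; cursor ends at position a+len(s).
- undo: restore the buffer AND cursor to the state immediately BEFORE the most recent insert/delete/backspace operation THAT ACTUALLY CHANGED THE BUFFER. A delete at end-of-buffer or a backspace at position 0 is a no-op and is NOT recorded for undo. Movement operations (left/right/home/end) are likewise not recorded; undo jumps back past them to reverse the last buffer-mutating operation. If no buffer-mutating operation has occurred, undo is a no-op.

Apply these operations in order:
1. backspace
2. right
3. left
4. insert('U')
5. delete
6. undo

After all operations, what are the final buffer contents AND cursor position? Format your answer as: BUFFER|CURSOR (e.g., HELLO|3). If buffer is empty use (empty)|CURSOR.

Answer: ULTHDV|1

Derivation:
After op 1 (backspace): buf='LTHDV' cursor=0
After op 2 (right): buf='LTHDV' cursor=1
After op 3 (left): buf='LTHDV' cursor=0
After op 4 (insert('U')): buf='ULTHDV' cursor=1
After op 5 (delete): buf='UTHDV' cursor=1
After op 6 (undo): buf='ULTHDV' cursor=1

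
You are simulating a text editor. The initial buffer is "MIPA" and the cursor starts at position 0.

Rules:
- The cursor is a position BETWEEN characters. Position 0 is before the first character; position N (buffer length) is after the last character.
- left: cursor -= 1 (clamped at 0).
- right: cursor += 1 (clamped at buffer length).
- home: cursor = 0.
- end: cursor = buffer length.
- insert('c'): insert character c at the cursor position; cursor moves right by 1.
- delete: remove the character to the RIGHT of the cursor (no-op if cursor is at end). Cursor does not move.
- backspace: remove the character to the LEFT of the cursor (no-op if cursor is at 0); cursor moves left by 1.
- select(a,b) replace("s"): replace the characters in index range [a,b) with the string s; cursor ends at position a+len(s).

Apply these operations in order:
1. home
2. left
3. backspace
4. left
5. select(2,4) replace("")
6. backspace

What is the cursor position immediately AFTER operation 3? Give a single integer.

After op 1 (home): buf='MIPA' cursor=0
After op 2 (left): buf='MIPA' cursor=0
After op 3 (backspace): buf='MIPA' cursor=0

Answer: 0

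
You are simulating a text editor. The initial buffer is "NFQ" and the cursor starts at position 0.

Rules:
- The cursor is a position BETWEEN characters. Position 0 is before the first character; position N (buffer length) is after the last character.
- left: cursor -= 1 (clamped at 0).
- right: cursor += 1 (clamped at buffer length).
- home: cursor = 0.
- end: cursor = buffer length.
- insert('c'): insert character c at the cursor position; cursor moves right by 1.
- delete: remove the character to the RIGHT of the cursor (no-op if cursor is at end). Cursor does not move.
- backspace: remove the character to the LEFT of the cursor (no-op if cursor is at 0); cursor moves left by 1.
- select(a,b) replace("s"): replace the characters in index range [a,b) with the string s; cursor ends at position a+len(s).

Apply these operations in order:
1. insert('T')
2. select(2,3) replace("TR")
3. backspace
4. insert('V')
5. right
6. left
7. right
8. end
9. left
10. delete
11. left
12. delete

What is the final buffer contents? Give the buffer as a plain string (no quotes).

Answer: TNT

Derivation:
After op 1 (insert('T')): buf='TNFQ' cursor=1
After op 2 (select(2,3) replace("TR")): buf='TNTRQ' cursor=4
After op 3 (backspace): buf='TNTQ' cursor=3
After op 4 (insert('V')): buf='TNTVQ' cursor=4
After op 5 (right): buf='TNTVQ' cursor=5
After op 6 (left): buf='TNTVQ' cursor=4
After op 7 (right): buf='TNTVQ' cursor=5
After op 8 (end): buf='TNTVQ' cursor=5
After op 9 (left): buf='TNTVQ' cursor=4
After op 10 (delete): buf='TNTV' cursor=4
After op 11 (left): buf='TNTV' cursor=3
After op 12 (delete): buf='TNT' cursor=3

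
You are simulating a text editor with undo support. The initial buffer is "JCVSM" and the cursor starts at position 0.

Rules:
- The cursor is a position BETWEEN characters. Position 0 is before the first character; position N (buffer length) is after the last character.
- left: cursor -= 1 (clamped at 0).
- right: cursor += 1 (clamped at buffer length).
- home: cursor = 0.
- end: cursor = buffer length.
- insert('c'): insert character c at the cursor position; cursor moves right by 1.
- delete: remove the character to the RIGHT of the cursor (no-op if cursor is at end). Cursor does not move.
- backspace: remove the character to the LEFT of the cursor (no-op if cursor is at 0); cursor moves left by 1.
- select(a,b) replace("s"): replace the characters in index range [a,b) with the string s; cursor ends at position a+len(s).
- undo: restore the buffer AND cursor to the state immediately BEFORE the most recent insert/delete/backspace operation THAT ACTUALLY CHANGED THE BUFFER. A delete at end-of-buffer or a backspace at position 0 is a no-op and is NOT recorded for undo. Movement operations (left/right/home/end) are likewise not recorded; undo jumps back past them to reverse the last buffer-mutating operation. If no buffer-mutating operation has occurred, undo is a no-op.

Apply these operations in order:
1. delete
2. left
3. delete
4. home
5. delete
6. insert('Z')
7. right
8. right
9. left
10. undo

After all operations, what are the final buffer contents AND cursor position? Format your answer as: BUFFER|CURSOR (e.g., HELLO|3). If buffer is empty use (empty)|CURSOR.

After op 1 (delete): buf='CVSM' cursor=0
After op 2 (left): buf='CVSM' cursor=0
After op 3 (delete): buf='VSM' cursor=0
After op 4 (home): buf='VSM' cursor=0
After op 5 (delete): buf='SM' cursor=0
After op 6 (insert('Z')): buf='ZSM' cursor=1
After op 7 (right): buf='ZSM' cursor=2
After op 8 (right): buf='ZSM' cursor=3
After op 9 (left): buf='ZSM' cursor=2
After op 10 (undo): buf='SM' cursor=0

Answer: SM|0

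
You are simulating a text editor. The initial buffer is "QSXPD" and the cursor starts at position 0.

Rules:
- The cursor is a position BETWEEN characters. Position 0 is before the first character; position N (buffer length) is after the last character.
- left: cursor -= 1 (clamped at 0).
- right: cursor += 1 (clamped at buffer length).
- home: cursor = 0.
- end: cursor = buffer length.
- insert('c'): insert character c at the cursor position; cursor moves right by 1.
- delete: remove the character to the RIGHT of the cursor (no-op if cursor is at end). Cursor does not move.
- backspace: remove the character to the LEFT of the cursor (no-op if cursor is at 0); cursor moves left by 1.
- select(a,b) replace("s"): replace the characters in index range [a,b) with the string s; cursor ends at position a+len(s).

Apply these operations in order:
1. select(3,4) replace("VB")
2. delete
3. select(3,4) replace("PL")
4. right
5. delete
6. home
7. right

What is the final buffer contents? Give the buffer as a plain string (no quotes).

Answer: QSXPLB

Derivation:
After op 1 (select(3,4) replace("VB")): buf='QSXVBD' cursor=5
After op 2 (delete): buf='QSXVB' cursor=5
After op 3 (select(3,4) replace("PL")): buf='QSXPLB' cursor=5
After op 4 (right): buf='QSXPLB' cursor=6
After op 5 (delete): buf='QSXPLB' cursor=6
After op 6 (home): buf='QSXPLB' cursor=0
After op 7 (right): buf='QSXPLB' cursor=1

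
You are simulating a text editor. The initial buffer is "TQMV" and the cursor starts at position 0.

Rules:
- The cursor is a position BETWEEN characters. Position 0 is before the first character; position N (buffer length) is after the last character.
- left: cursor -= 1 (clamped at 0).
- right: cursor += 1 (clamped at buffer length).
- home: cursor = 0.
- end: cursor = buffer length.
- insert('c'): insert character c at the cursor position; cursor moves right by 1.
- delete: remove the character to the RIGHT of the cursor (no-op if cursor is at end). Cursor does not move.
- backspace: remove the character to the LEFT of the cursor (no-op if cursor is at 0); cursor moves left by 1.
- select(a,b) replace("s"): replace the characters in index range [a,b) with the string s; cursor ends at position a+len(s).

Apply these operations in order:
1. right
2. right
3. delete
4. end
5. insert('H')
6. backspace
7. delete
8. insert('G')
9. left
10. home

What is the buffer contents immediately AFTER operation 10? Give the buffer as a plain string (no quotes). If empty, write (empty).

Answer: TQVG

Derivation:
After op 1 (right): buf='TQMV' cursor=1
After op 2 (right): buf='TQMV' cursor=2
After op 3 (delete): buf='TQV' cursor=2
After op 4 (end): buf='TQV' cursor=3
After op 5 (insert('H')): buf='TQVH' cursor=4
After op 6 (backspace): buf='TQV' cursor=3
After op 7 (delete): buf='TQV' cursor=3
After op 8 (insert('G')): buf='TQVG' cursor=4
After op 9 (left): buf='TQVG' cursor=3
After op 10 (home): buf='TQVG' cursor=0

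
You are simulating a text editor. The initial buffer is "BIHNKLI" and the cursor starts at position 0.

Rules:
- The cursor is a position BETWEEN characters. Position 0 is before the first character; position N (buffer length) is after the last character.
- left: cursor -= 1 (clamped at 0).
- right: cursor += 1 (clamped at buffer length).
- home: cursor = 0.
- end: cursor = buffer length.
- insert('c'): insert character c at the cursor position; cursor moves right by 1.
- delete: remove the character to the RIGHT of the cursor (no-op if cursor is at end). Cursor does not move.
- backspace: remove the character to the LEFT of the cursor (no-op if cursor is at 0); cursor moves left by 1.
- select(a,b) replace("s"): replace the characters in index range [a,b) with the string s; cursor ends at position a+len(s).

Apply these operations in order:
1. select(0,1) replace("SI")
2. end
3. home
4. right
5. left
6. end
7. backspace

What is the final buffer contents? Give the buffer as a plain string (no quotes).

Answer: SIIHNKL

Derivation:
After op 1 (select(0,1) replace("SI")): buf='SIIHNKLI' cursor=2
After op 2 (end): buf='SIIHNKLI' cursor=8
After op 3 (home): buf='SIIHNKLI' cursor=0
After op 4 (right): buf='SIIHNKLI' cursor=1
After op 5 (left): buf='SIIHNKLI' cursor=0
After op 6 (end): buf='SIIHNKLI' cursor=8
After op 7 (backspace): buf='SIIHNKL' cursor=7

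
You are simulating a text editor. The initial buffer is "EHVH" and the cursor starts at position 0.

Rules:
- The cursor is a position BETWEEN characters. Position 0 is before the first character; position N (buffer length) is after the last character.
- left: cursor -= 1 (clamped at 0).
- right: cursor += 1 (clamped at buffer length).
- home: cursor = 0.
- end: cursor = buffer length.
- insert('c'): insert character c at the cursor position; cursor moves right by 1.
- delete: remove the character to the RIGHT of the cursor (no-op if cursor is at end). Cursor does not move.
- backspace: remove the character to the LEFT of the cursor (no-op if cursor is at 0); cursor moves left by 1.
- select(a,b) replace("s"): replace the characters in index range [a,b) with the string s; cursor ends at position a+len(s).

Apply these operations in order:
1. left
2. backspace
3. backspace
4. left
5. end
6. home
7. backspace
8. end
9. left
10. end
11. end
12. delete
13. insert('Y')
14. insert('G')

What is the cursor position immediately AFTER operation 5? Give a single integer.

After op 1 (left): buf='EHVH' cursor=0
After op 2 (backspace): buf='EHVH' cursor=0
After op 3 (backspace): buf='EHVH' cursor=0
After op 4 (left): buf='EHVH' cursor=0
After op 5 (end): buf='EHVH' cursor=4

Answer: 4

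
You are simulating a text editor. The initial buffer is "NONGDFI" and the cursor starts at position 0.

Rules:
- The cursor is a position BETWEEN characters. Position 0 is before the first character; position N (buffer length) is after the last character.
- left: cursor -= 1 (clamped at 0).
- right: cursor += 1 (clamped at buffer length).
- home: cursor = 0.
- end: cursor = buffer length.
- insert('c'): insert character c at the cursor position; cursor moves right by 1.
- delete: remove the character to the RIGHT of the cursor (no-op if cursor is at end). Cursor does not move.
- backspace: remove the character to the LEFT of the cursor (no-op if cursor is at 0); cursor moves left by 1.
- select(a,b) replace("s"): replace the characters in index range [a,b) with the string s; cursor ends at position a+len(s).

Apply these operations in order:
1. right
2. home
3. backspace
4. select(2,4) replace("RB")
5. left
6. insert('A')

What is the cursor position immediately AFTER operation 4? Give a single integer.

After op 1 (right): buf='NONGDFI' cursor=1
After op 2 (home): buf='NONGDFI' cursor=0
After op 3 (backspace): buf='NONGDFI' cursor=0
After op 4 (select(2,4) replace("RB")): buf='NORBDFI' cursor=4

Answer: 4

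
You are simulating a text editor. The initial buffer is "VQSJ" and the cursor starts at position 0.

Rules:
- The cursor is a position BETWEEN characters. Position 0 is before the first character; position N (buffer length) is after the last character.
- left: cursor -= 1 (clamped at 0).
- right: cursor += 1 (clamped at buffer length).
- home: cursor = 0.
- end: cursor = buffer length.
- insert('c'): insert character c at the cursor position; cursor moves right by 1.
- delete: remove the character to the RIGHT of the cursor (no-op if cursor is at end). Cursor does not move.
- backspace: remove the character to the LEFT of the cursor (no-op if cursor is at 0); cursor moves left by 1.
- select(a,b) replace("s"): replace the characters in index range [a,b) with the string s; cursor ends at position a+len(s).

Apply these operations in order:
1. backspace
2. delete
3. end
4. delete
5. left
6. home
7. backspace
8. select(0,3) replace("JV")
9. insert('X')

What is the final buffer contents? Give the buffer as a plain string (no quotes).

Answer: JVX

Derivation:
After op 1 (backspace): buf='VQSJ' cursor=0
After op 2 (delete): buf='QSJ' cursor=0
After op 3 (end): buf='QSJ' cursor=3
After op 4 (delete): buf='QSJ' cursor=3
After op 5 (left): buf='QSJ' cursor=2
After op 6 (home): buf='QSJ' cursor=0
After op 7 (backspace): buf='QSJ' cursor=0
After op 8 (select(0,3) replace("JV")): buf='JV' cursor=2
After op 9 (insert('X')): buf='JVX' cursor=3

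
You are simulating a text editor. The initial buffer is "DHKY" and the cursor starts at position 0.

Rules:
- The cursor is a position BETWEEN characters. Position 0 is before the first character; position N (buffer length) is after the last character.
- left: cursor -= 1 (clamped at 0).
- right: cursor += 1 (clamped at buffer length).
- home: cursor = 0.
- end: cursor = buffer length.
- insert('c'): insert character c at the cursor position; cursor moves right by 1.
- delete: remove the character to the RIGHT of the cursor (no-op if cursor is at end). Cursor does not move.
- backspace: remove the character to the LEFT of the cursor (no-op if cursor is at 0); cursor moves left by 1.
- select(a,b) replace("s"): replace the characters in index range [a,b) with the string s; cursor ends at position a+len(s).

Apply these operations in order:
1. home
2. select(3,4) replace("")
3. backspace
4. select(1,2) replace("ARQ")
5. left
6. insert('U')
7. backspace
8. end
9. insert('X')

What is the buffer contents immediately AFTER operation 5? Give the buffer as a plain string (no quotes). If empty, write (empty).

After op 1 (home): buf='DHKY' cursor=0
After op 2 (select(3,4) replace("")): buf='DHK' cursor=3
After op 3 (backspace): buf='DH' cursor=2
After op 4 (select(1,2) replace("ARQ")): buf='DARQ' cursor=4
After op 5 (left): buf='DARQ' cursor=3

Answer: DARQ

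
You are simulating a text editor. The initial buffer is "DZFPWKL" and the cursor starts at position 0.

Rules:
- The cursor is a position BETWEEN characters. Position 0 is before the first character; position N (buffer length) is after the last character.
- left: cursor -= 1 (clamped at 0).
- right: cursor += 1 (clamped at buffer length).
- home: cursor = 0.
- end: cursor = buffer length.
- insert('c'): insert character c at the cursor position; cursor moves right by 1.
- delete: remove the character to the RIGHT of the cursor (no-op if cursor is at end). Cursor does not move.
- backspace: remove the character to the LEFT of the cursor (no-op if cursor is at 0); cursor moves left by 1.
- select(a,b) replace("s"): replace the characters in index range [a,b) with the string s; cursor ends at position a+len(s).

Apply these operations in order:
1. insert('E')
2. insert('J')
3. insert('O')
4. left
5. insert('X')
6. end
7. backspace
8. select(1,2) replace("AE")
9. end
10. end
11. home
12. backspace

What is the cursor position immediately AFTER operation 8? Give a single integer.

After op 1 (insert('E')): buf='EDZFPWKL' cursor=1
After op 2 (insert('J')): buf='EJDZFPWKL' cursor=2
After op 3 (insert('O')): buf='EJODZFPWKL' cursor=3
After op 4 (left): buf='EJODZFPWKL' cursor=2
After op 5 (insert('X')): buf='EJXODZFPWKL' cursor=3
After op 6 (end): buf='EJXODZFPWKL' cursor=11
After op 7 (backspace): buf='EJXODZFPWK' cursor=10
After op 8 (select(1,2) replace("AE")): buf='EAEXODZFPWK' cursor=3

Answer: 3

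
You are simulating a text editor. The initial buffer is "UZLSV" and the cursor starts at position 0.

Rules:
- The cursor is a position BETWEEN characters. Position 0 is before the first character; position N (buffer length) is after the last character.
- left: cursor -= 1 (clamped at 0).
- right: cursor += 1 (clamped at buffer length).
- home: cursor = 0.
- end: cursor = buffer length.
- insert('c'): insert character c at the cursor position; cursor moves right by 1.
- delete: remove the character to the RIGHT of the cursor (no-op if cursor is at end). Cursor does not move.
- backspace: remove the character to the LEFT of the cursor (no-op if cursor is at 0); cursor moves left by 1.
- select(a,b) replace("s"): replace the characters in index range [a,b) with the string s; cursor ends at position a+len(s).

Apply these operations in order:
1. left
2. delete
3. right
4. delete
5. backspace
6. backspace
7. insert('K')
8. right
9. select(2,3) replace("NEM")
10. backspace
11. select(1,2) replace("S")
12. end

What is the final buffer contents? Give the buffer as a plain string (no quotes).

After op 1 (left): buf='UZLSV' cursor=0
After op 2 (delete): buf='ZLSV' cursor=0
After op 3 (right): buf='ZLSV' cursor=1
After op 4 (delete): buf='ZSV' cursor=1
After op 5 (backspace): buf='SV' cursor=0
After op 6 (backspace): buf='SV' cursor=0
After op 7 (insert('K')): buf='KSV' cursor=1
After op 8 (right): buf='KSV' cursor=2
After op 9 (select(2,3) replace("NEM")): buf='KSNEM' cursor=5
After op 10 (backspace): buf='KSNE' cursor=4
After op 11 (select(1,2) replace("S")): buf='KSNE' cursor=2
After op 12 (end): buf='KSNE' cursor=4

Answer: KSNE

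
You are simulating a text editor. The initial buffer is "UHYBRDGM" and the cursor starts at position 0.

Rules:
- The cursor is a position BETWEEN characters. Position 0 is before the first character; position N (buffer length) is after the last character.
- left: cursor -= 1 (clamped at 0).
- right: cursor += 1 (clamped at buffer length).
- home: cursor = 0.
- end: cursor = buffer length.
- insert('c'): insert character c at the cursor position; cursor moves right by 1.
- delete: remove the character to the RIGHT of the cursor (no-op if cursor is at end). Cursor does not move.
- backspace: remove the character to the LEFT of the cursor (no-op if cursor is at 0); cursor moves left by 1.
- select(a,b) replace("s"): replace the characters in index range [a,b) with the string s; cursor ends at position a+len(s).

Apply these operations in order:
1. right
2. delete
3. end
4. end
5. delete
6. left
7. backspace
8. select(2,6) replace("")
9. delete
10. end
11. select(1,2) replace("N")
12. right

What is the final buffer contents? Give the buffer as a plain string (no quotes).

Answer: UN

Derivation:
After op 1 (right): buf='UHYBRDGM' cursor=1
After op 2 (delete): buf='UYBRDGM' cursor=1
After op 3 (end): buf='UYBRDGM' cursor=7
After op 4 (end): buf='UYBRDGM' cursor=7
After op 5 (delete): buf='UYBRDGM' cursor=7
After op 6 (left): buf='UYBRDGM' cursor=6
After op 7 (backspace): buf='UYBRDM' cursor=5
After op 8 (select(2,6) replace("")): buf='UY' cursor=2
After op 9 (delete): buf='UY' cursor=2
After op 10 (end): buf='UY' cursor=2
After op 11 (select(1,2) replace("N")): buf='UN' cursor=2
After op 12 (right): buf='UN' cursor=2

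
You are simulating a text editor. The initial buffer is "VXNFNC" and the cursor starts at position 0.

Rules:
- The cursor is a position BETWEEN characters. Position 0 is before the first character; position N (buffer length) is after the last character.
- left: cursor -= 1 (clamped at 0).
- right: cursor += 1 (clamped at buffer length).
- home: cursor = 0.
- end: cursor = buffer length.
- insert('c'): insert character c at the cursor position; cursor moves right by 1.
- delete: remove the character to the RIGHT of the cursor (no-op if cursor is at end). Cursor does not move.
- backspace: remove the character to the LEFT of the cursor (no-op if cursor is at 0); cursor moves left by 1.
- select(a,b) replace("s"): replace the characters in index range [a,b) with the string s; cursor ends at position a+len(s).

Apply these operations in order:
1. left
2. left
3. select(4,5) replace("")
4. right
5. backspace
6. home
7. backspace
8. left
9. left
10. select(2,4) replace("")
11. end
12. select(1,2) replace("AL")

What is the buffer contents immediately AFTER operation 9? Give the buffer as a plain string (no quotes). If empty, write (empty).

After op 1 (left): buf='VXNFNC' cursor=0
After op 2 (left): buf='VXNFNC' cursor=0
After op 3 (select(4,5) replace("")): buf='VXNFC' cursor=4
After op 4 (right): buf='VXNFC' cursor=5
After op 5 (backspace): buf='VXNF' cursor=4
After op 6 (home): buf='VXNF' cursor=0
After op 7 (backspace): buf='VXNF' cursor=0
After op 8 (left): buf='VXNF' cursor=0
After op 9 (left): buf='VXNF' cursor=0

Answer: VXNF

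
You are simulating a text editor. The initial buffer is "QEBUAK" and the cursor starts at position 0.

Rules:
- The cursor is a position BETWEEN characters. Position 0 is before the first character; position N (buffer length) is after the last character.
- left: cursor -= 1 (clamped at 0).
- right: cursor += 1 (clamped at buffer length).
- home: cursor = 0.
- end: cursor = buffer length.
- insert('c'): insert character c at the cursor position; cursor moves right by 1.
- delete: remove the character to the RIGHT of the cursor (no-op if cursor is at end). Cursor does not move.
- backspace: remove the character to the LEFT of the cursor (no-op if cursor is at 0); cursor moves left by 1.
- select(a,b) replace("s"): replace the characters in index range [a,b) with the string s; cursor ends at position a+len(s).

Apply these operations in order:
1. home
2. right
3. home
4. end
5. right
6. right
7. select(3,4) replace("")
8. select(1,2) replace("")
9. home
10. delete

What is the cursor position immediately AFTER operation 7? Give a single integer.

After op 1 (home): buf='QEBUAK' cursor=0
After op 2 (right): buf='QEBUAK' cursor=1
After op 3 (home): buf='QEBUAK' cursor=0
After op 4 (end): buf='QEBUAK' cursor=6
After op 5 (right): buf='QEBUAK' cursor=6
After op 6 (right): buf='QEBUAK' cursor=6
After op 7 (select(3,4) replace("")): buf='QEBAK' cursor=3

Answer: 3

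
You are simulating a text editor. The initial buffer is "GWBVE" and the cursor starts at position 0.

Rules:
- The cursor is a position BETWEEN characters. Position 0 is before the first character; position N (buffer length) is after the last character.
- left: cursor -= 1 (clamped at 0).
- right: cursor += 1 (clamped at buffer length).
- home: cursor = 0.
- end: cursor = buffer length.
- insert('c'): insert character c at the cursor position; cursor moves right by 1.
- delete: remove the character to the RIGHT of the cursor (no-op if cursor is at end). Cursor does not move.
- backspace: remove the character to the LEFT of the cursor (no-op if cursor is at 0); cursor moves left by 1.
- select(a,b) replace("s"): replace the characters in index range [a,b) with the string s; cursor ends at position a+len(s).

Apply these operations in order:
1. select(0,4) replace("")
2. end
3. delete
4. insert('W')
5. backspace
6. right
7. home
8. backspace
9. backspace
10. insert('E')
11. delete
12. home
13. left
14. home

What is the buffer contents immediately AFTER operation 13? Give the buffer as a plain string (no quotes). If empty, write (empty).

After op 1 (select(0,4) replace("")): buf='E' cursor=0
After op 2 (end): buf='E' cursor=1
After op 3 (delete): buf='E' cursor=1
After op 4 (insert('W')): buf='EW' cursor=2
After op 5 (backspace): buf='E' cursor=1
After op 6 (right): buf='E' cursor=1
After op 7 (home): buf='E' cursor=0
After op 8 (backspace): buf='E' cursor=0
After op 9 (backspace): buf='E' cursor=0
After op 10 (insert('E')): buf='EE' cursor=1
After op 11 (delete): buf='E' cursor=1
After op 12 (home): buf='E' cursor=0
After op 13 (left): buf='E' cursor=0

Answer: E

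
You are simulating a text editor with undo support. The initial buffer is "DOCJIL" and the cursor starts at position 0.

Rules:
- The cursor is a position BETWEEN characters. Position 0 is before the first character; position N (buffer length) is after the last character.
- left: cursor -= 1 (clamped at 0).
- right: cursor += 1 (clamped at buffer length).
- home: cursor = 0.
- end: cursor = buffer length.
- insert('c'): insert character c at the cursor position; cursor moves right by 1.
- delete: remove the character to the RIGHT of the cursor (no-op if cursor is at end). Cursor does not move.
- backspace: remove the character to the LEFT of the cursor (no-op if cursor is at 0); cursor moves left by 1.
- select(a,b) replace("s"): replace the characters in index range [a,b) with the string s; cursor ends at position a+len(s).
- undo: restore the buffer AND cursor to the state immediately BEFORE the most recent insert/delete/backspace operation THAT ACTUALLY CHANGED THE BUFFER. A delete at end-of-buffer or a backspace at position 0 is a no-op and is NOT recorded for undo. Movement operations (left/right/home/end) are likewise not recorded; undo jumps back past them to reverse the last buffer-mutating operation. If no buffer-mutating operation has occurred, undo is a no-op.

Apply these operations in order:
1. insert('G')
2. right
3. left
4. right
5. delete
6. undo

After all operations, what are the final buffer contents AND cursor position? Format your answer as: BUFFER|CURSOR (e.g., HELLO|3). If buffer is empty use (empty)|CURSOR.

Answer: GDOCJIL|2

Derivation:
After op 1 (insert('G')): buf='GDOCJIL' cursor=1
After op 2 (right): buf='GDOCJIL' cursor=2
After op 3 (left): buf='GDOCJIL' cursor=1
After op 4 (right): buf='GDOCJIL' cursor=2
After op 5 (delete): buf='GDCJIL' cursor=2
After op 6 (undo): buf='GDOCJIL' cursor=2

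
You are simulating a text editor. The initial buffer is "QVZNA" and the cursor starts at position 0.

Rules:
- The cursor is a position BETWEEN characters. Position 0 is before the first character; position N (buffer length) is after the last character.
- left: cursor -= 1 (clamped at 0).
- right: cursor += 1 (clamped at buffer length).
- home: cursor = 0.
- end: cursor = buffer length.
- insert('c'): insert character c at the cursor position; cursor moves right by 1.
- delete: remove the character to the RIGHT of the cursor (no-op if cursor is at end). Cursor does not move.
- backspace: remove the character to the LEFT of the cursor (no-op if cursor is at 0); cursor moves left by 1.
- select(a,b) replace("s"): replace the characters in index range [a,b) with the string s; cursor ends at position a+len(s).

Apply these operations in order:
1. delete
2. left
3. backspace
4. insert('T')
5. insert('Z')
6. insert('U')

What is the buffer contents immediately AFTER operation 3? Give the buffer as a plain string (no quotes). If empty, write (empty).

Answer: VZNA

Derivation:
After op 1 (delete): buf='VZNA' cursor=0
After op 2 (left): buf='VZNA' cursor=0
After op 3 (backspace): buf='VZNA' cursor=0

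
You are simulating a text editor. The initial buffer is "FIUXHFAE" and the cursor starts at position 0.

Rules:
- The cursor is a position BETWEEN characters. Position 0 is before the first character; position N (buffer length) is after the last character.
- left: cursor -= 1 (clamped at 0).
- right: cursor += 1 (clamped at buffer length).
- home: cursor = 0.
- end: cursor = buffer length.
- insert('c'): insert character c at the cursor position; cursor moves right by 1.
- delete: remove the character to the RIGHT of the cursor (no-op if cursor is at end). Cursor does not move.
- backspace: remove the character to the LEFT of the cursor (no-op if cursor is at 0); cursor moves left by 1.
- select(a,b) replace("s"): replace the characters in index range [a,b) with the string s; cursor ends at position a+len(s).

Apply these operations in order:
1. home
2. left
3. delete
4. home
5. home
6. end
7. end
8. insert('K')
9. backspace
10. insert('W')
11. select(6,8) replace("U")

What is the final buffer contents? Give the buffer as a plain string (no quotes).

Answer: IUXHFAU

Derivation:
After op 1 (home): buf='FIUXHFAE' cursor=0
After op 2 (left): buf='FIUXHFAE' cursor=0
After op 3 (delete): buf='IUXHFAE' cursor=0
After op 4 (home): buf='IUXHFAE' cursor=0
After op 5 (home): buf='IUXHFAE' cursor=0
After op 6 (end): buf='IUXHFAE' cursor=7
After op 7 (end): buf='IUXHFAE' cursor=7
After op 8 (insert('K')): buf='IUXHFAEK' cursor=8
After op 9 (backspace): buf='IUXHFAE' cursor=7
After op 10 (insert('W')): buf='IUXHFAEW' cursor=8
After op 11 (select(6,8) replace("U")): buf='IUXHFAU' cursor=7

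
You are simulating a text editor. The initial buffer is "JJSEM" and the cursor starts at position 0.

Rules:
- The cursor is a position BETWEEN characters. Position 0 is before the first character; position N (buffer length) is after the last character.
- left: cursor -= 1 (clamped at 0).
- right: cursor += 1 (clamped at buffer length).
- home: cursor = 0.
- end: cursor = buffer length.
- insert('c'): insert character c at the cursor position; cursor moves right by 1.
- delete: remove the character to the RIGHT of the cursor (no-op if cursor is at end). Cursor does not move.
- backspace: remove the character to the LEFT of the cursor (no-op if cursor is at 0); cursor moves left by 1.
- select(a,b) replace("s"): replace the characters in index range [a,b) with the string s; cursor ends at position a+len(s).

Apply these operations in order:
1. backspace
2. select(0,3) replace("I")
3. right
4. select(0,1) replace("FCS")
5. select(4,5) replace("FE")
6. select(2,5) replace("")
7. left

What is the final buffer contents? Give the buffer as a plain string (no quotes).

Answer: FCE

Derivation:
After op 1 (backspace): buf='JJSEM' cursor=0
After op 2 (select(0,3) replace("I")): buf='IEM' cursor=1
After op 3 (right): buf='IEM' cursor=2
After op 4 (select(0,1) replace("FCS")): buf='FCSEM' cursor=3
After op 5 (select(4,5) replace("FE")): buf='FCSEFE' cursor=6
After op 6 (select(2,5) replace("")): buf='FCE' cursor=2
After op 7 (left): buf='FCE' cursor=1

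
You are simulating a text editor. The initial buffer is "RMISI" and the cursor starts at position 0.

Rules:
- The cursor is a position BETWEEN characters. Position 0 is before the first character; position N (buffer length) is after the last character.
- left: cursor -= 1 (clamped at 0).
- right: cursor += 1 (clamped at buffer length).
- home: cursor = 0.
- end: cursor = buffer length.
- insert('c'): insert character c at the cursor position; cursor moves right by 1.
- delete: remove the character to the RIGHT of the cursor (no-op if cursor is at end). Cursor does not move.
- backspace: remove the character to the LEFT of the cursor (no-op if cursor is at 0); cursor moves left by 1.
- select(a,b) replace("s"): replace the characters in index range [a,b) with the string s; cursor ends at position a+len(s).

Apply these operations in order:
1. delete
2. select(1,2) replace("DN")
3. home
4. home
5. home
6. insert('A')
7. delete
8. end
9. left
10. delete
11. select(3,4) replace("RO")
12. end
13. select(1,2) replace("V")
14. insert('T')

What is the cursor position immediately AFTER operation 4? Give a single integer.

After op 1 (delete): buf='MISI' cursor=0
After op 2 (select(1,2) replace("DN")): buf='MDNSI' cursor=3
After op 3 (home): buf='MDNSI' cursor=0
After op 4 (home): buf='MDNSI' cursor=0

Answer: 0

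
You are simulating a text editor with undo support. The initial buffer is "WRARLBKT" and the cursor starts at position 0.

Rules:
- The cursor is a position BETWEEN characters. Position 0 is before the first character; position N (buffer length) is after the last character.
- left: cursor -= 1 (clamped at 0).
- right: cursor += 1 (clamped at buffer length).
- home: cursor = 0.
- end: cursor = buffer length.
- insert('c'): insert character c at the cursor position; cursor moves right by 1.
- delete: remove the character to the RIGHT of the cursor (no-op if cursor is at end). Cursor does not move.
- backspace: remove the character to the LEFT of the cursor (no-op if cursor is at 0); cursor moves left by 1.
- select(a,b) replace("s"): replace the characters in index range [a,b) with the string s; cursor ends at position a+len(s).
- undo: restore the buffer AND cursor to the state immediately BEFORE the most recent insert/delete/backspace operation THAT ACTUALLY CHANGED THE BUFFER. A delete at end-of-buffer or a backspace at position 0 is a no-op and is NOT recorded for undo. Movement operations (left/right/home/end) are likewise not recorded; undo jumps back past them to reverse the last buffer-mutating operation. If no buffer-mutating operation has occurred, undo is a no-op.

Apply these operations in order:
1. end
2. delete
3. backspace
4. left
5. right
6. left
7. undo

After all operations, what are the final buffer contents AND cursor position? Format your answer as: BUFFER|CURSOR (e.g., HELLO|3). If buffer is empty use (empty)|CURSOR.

After op 1 (end): buf='WRARLBKT' cursor=8
After op 2 (delete): buf='WRARLBKT' cursor=8
After op 3 (backspace): buf='WRARLBK' cursor=7
After op 4 (left): buf='WRARLBK' cursor=6
After op 5 (right): buf='WRARLBK' cursor=7
After op 6 (left): buf='WRARLBK' cursor=6
After op 7 (undo): buf='WRARLBKT' cursor=8

Answer: WRARLBKT|8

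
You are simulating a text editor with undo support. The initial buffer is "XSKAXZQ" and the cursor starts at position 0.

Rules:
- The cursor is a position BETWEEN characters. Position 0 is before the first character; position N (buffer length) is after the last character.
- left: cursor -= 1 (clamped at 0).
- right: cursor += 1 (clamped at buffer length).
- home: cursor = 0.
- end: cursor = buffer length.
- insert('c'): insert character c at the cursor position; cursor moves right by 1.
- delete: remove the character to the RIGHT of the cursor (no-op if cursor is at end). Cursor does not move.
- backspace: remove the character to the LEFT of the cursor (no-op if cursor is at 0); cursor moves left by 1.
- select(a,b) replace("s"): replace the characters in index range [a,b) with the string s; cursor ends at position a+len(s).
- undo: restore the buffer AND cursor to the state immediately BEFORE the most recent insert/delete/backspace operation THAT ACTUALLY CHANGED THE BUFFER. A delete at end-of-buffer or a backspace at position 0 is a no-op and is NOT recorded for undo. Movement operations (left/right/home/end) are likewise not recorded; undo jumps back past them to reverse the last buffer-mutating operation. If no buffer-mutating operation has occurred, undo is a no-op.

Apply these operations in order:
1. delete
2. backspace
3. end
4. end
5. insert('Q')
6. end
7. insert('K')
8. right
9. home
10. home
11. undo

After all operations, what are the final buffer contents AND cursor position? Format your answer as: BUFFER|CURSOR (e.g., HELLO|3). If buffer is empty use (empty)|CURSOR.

Answer: SKAXZQQ|7

Derivation:
After op 1 (delete): buf='SKAXZQ' cursor=0
After op 2 (backspace): buf='SKAXZQ' cursor=0
After op 3 (end): buf='SKAXZQ' cursor=6
After op 4 (end): buf='SKAXZQ' cursor=6
After op 5 (insert('Q')): buf='SKAXZQQ' cursor=7
After op 6 (end): buf='SKAXZQQ' cursor=7
After op 7 (insert('K')): buf='SKAXZQQK' cursor=8
After op 8 (right): buf='SKAXZQQK' cursor=8
After op 9 (home): buf='SKAXZQQK' cursor=0
After op 10 (home): buf='SKAXZQQK' cursor=0
After op 11 (undo): buf='SKAXZQQ' cursor=7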